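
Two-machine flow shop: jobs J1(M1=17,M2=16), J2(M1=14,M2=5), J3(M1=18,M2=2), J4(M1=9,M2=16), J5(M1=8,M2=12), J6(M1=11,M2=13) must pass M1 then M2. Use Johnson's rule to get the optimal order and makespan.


Johnson's rule:
Group 1 (M1≤M2, sort by M1): ['J5', 'J4', 'J6']
Group 2 (M1>M2, sort desc M2): ['J1', 'J2', 'J3']
Sequence: J5 → J4 → J6 → J1 → J2 → J3
Makespan calculation:
  J5: M1 done=8, M2 done=20
  J4: M1 done=17, M2 done=36
  J6: M1 done=28, M2 done=49
  J1: M1 done=45, M2 done=65
  J2: M1 done=59, M2 done=70
  J3: M1 done=77, M2 done=79
= Sequence: J5 → J4 → J6 → J1 → J2 → J3, Makespan: 79


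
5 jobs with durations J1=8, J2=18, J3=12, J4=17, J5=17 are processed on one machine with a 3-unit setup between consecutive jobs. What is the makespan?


Makespan = Σ processing + (n-1) × setup
= (8 + 18 + 12 + 17 + 17) + (5-1)×3
= 72 + 12
= 84 time units


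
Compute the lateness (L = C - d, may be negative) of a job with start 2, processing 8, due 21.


Completion = 2 + 8 = 10
Lateness = C - d = 10 - 21
= -11


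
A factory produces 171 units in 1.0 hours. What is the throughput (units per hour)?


Throughput = units / time
= 171 / 1.0
= 171.0 units/hour


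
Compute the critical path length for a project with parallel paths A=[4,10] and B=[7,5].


Path A: 4 + 10 = 14
Path B: 7 + 5 = 12
Critical path = longest = max(14, 12)
= 14 (Path A)


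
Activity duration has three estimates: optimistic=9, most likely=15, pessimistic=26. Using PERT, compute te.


te = (o + 4m + p) / 6
= (9 + 4×15 + 26) / 6
= (9 + 60 + 26) / 6
= 95 / 6
= 15.83


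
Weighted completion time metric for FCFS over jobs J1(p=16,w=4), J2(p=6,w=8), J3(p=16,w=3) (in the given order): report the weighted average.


Completion times:
  J1: C=16, w×C=4×16=64
  J2: C=22, w×C=8×22=176
  J3: C=38, w×C=3×38=114
Sum w×C = 354
Sum w = 15
Weighted avg = 354/15
= 23.60


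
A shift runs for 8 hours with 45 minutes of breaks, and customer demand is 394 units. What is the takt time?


Available = 8×60 - 45 = 435 min
Takt time = 435 / 394
= 1.10 min/unit


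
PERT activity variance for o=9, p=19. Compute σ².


σ² = ((p - o) / 6)² = (p - o)² / 36
= (19 - 9)² / 36
= 10² / 36
= 100 / 36
= 2.7778


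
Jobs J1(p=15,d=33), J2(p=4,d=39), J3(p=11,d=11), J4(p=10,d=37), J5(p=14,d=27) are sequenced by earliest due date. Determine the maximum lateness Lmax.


EDD order: J3 → J5 → J1 → J4 → J2
Completion and lateness:
  J3: C=11, d=11, L=11-11=0
  J5: C=25, d=27, L=25-27=-2
  J1: C=40, d=33, L=40-33=7
  J4: C=50, d=37, L=50-37=13
  J2: C=54, d=39, L=54-39=15
Lmax = max(0, -2, 7, 13, 15)
= 15


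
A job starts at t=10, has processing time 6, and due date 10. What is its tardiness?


Completion = start + processing = 10 + 6 = 16
Tardiness = max(0, C - d) = max(0, 16 - 10)
= max(0, 6)
= 6


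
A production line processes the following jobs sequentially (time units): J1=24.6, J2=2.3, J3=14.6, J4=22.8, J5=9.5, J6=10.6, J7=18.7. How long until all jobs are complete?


Sequential makespan: sum all processing times
= 24.6 + 2.3 + 14.6 + 22.8 + 9.5 + 10.6 + 18.7
= 103.1 time units


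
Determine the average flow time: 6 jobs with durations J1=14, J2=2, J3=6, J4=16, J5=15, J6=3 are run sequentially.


Completion times:
  J1: completes at 14
  J2: completes at 16
  J3: completes at 22
  J4: completes at 38
  J5: completes at 53
  J6: completes at 56
Sum = 199
Average = 199/6
= 33.17


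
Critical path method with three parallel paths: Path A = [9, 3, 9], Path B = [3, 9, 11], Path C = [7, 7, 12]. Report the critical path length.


Path A: 9 + 3 + 9 = 21
Path B: 3 + 9 + 11 = 23
Path C: 7 + 7 + 12 = 26
Critical path = longest = max(21, 23, 26)
= 26 (Path C)


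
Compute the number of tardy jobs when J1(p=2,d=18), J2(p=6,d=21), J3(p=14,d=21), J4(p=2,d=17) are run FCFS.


Completion vs due date:
  J1: C=2, d=18 → on time
  J2: C=8, d=21 → on time
  J3: C=22, d=21 → TARDY
  J4: C=24, d=17 → TARDY
Tardy jobs: J3, J4
Count = 2


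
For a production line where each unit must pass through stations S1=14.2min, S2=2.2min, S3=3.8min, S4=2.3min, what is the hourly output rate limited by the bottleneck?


Bottleneck = longest station time
Station times: [14.2, 2.2, 3.8, 2.3]
Max = 14.2 min
Rate = 60 / 14.2
= 4.23 units/hour (bottleneck: 14.2min)


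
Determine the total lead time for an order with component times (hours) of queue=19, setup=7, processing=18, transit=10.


Lead time = queue + setup + processing + transit
= 19 + 7 + 18 + 10
= 54 hours


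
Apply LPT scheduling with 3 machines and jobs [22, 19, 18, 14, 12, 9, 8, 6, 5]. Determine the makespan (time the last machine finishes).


Jobs (LPT sorted): [22, 19, 18, 14, 12, 9, 8, 6, 5]
Machines: 3
  J=22 → Machine 1 (load: 0+22=22)
  J=19 → Machine 2 (load: 0+19=19)
  J=18 → Machine 3 (load: 0+18=18)
  J=14 → Machine 3 (load: 18+14=32)
  J=12 → Machine 2 (load: 19+12=31)
  J=9 → Machine 1 (load: 22+9=31)
  J=8 → Machine 1 (load: 31+8=39)
  J=6 → Machine 2 (load: 31+6=37)
  J=5 → Machine 3 (load: 32+5=37)
Machine loads: [39, 37, 37]
Makespan = max = 39 time units


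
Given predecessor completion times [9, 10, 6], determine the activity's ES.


ES = max of all predecessor completion times
Predecessors: [9, 10, 6]
ES = max(9, 10, 6)
= 10


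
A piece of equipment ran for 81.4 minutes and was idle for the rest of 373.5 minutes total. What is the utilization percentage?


Utilization = busy / total × 100
= 81.4 / 373.5 × 100
= 21.8%


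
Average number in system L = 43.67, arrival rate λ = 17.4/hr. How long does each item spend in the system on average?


Little's law: L = λW → W = L / λ
= 43.67 / 17.4
= 2.51 hours


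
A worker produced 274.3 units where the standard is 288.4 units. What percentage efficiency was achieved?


Efficiency = (actual / standard) × 100
= (274.3 / 288.4) × 100
= 95.1%


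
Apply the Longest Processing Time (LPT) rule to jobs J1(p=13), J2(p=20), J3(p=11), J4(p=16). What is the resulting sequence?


LPT: sort by longest processing time first
  J2: p=20
  J4: p=16
  J1: p=13
  J3: p=11
Order: J2 → J4 → J1 → J3


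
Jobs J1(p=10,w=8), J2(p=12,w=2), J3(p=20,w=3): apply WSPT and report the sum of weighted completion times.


WSPT order (by p/w): J1 → J2 → J3
  J1: C=10, w·C=8×10=80
  J2: C=22, w·C=2×22=44
  J3: C=42, w·C=3×42=126
Σ w·C = 250
= 250


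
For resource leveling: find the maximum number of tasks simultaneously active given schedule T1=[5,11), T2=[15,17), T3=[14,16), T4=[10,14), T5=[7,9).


Check each time point for overlaps:
  t=7: 2 tasks active (T1, T5)
Max concurrent = 2


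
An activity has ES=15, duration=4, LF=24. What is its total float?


EF = ES + duration = 15 + 4 = 19
LS = LF - duration = 24 - 4 = 20
Total Float = LF - EF = 24 - 19
(or LS - ES = 20 - 15)
= 5


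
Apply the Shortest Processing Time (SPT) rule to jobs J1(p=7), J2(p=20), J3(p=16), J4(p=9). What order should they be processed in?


SPT: sort by shortest processing time
  J1: p=7
  J4: p=9
  J3: p=16
  J2: p=20
Order: J1 → J4 → J3 → J2


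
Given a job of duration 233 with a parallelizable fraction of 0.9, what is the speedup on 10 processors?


Amdahl's law: T_p = T × ((1-p) + p/N)
= 233 × ((1-0.9) + 0.9/10)
= 233 × (0.10 + 0.0900)
= 233 × 0.1900
= 44.27
Speedup = 233/44.27
= 5.26×


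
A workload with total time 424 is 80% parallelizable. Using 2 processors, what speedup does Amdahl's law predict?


Amdahl's law: T_p = T × ((1-p) + p/N)
= 424 × ((1-0.8) + 0.8/2)
= 424 × (0.20 + 0.4000)
= 424 × 0.6000
= 254.40
Speedup = 424/254.40
= 1.67×


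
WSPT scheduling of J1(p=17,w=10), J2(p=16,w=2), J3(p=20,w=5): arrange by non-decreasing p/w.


WSPT (Smith's rule): sort by p/w ascending
  J1: p/w = 17/10 = 1.700
  J3: p/w = 20/5 = 4.000
  J2: p/w = 16/2 = 8.000
Order: J1 → J3 → J2


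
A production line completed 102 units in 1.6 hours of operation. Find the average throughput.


Throughput = units / time
= 102 / 1.6
= 63.8 units/hour


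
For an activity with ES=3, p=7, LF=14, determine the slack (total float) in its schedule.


EF = ES + duration = 3 + 7 = 10
LS = LF - duration = 14 - 7 = 7
Total Float = LF - EF = 14 - 10
(or LS - ES = 7 - 3)
= 4


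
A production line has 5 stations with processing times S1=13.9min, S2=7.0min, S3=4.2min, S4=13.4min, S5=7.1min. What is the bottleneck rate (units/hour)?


Bottleneck = longest station time
Station times: [13.9, 7.0, 4.2, 13.4, 7.1]
Max = 13.9 min
Rate = 60 / 13.9
= 4.32 units/hour (bottleneck: 13.9min)


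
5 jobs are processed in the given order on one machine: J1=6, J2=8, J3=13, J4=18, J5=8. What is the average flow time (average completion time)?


Completion times:
  J1: completes at 6
  J2: completes at 14
  J3: completes at 27
  J4: completes at 45
  J5: completes at 53
Sum = 145
Average = 145/5
= 29.00


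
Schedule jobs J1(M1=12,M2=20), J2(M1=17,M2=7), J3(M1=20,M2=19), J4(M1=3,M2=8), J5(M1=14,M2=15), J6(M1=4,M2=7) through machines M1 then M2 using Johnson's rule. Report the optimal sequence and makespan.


Johnson's rule:
Group 1 (M1≤M2, sort by M1): ['J4', 'J6', 'J1', 'J5']
Group 2 (M1>M2, sort desc M2): ['J3', 'J2']
Sequence: J4 → J6 → J1 → J5 → J3 → J2
Makespan calculation:
  J4: M1 done=3, M2 done=11
  J6: M1 done=7, M2 done=18
  J1: M1 done=19, M2 done=39
  J5: M1 done=33, M2 done=54
  J3: M1 done=53, M2 done=73
  J2: M1 done=70, M2 done=80
= Sequence: J4 → J6 → J1 → J5 → J3 → J2, Makespan: 80


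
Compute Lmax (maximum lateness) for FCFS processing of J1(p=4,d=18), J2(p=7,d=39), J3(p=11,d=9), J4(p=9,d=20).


Lateness per job (L = C - d):
  J1: C=4, d=18, L=-14
  J2: C=11, d=39, L=-28
  J3: C=22, d=9, L=13
  J4: C=31, d=20, L=11
Lmax = max(-14, -28, 13, 11)
= 13


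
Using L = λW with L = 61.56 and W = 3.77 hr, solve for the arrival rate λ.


Little's law: L = λW → λ = L / W
= 61.56 / 3.77
= 16.33 per hour


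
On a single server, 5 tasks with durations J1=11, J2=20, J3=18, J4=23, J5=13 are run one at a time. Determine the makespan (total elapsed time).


Sequential makespan: sum all processing times
= 11 + 20 + 18 + 23 + 13
= 85 time units


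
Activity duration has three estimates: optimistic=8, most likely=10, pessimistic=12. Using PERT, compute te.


te = (o + 4m + p) / 6
= (8 + 4×10 + 12) / 6
= (8 + 40 + 12) / 6
= 60 / 6
= 10.00


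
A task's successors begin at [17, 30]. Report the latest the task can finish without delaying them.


LF = min of all successor start times
Successors start at: [17, 30]
LF = min(17, 30)
= 17


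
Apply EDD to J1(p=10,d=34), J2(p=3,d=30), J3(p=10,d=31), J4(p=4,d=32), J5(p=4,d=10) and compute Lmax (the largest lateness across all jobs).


EDD order: J5 → J2 → J3 → J4 → J1
Completion and lateness:
  J5: C=4, d=10, L=4-10=-6
  J2: C=7, d=30, L=7-30=-23
  J3: C=17, d=31, L=17-31=-14
  J4: C=21, d=32, L=21-32=-11
  J1: C=31, d=34, L=31-34=-3
Lmax = max(-6, -23, -14, -11, -3)
= -3


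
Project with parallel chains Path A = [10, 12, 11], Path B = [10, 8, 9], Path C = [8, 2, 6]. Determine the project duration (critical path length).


Path A: 10 + 12 + 11 = 33
Path B: 10 + 8 + 9 = 27
Path C: 8 + 2 + 6 = 16
Critical path = longest = max(33, 27, 16)
= 33 (Path A)


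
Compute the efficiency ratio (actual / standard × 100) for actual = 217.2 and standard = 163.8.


Efficiency = (actual / standard) × 100
= (217.2 / 163.8) × 100
= 132.6%


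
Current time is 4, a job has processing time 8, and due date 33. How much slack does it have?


Slack = due - current_time - processing
= 33 - 4 - 8
= 21


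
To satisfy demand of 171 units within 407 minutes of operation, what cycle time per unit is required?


Cycle time = available time / demand
= 407 / 171
= 2.38 min/unit


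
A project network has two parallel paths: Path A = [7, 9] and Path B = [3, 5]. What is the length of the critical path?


Path A: 7 + 9 = 16
Path B: 3 + 5 = 8
Critical path = longest = max(16, 8)
= 16 (Path A)


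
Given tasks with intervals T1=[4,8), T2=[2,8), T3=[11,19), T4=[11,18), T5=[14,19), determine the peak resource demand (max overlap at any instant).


Check each time point for overlaps:
  t=14: 3 tasks active (T3, T4, T5)
Max concurrent = 3


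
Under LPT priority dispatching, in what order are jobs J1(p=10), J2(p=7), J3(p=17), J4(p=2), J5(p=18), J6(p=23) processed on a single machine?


LPT: sort by longest processing time first
  J6: p=23
  J5: p=18
  J3: p=17
  J1: p=10
  J2: p=7
  J4: p=2
Order: J6 → J5 → J3 → J1 → J2 → J4


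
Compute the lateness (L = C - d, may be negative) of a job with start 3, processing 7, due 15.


Completion = 3 + 7 = 10
Lateness = C - d = 10 - 15
= -5


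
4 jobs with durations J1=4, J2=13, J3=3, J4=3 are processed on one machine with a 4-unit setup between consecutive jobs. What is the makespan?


Makespan = Σ processing + (n-1) × setup
= (4 + 13 + 3 + 3) + (4-1)×4
= 23 + 12
= 35 time units


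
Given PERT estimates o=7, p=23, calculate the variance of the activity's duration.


σ² = ((p - o) / 6)² = (p - o)² / 36
= (23 - 7)² / 36
= 16² / 36
= 256 / 36
= 7.1111


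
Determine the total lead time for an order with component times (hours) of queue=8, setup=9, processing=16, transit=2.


Lead time = queue + setup + processing + transit
= 8 + 9 + 16 + 2
= 35 hours


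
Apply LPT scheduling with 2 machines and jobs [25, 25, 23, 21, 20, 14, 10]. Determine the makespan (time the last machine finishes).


Jobs (LPT sorted): [25, 25, 23, 21, 20, 14, 10]
Machines: 2
  J=25 → Machine 1 (load: 0+25=25)
  J=25 → Machine 2 (load: 0+25=25)
  J=23 → Machine 1 (load: 25+23=48)
  J=21 → Machine 2 (load: 25+21=46)
  J=20 → Machine 2 (load: 46+20=66)
  J=14 → Machine 1 (load: 48+14=62)
  J=10 → Machine 1 (load: 62+10=72)
Machine loads: [72, 66]
Makespan = max = 72 time units


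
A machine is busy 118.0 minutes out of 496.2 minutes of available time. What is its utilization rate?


Utilization = busy / total × 100
= 118.0 / 496.2 × 100
= 23.8%


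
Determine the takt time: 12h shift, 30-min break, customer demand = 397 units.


Available = 12×60 - 30 = 690 min
Takt time = 690 / 397
= 1.74 min/unit


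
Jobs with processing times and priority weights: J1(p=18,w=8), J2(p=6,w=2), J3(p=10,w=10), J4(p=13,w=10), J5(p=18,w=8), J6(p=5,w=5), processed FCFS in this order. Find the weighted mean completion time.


Completion times:
  J1: C=18, w×C=8×18=144
  J2: C=24, w×C=2×24=48
  J3: C=34, w×C=10×34=340
  J4: C=47, w×C=10×47=470
  J5: C=65, w×C=8×65=520
  J6: C=70, w×C=5×70=350
Sum w×C = 1872
Sum w = 43
Weighted avg = 1872/43
= 43.53


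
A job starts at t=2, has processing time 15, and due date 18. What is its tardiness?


Completion = start + processing = 2 + 15 = 17
Tardiness = max(0, C - d) = max(0, 17 - 18)
= max(0, -1)
= 0


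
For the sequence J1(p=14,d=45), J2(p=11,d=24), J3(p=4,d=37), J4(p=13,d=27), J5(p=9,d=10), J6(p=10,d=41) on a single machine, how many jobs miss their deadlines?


Completion vs due date:
  J1: C=14, d=45 → on time
  J2: C=25, d=24 → TARDY
  J3: C=29, d=37 → on time
  J4: C=42, d=27 → TARDY
  J5: C=51, d=10 → TARDY
  J6: C=61, d=41 → TARDY
Tardy jobs: J2, J4, J5, J6
Count = 4


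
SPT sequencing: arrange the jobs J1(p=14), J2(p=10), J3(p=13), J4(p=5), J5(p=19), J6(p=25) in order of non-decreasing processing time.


SPT: sort by shortest processing time
  J4: p=5
  J2: p=10
  J3: p=13
  J1: p=14
  J5: p=19
  J6: p=25
Order: J4 → J2 → J3 → J1 → J5 → J6


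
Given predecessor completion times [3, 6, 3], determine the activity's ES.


ES = max of all predecessor completion times
Predecessors: [3, 6, 3]
ES = max(3, 6, 3)
= 6


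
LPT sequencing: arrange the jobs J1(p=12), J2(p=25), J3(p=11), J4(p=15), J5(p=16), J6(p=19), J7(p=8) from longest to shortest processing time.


LPT: sort by longest processing time first
  J2: p=25
  J6: p=19
  J5: p=16
  J4: p=15
  J1: p=12
  J3: p=11
  J7: p=8
Order: J2 → J6 → J5 → J4 → J1 → J3 → J7


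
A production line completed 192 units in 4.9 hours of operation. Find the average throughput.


Throughput = units / time
= 192 / 4.9
= 39.2 units/hour


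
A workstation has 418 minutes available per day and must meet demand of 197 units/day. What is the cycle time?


Cycle time = available time / demand
= 418 / 197
= 2.12 min/unit


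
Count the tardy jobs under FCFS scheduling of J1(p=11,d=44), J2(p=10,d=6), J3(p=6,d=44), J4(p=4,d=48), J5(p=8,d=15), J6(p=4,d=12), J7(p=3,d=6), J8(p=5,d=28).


Completion vs due date:
  J1: C=11, d=44 → on time
  J2: C=21, d=6 → TARDY
  J3: C=27, d=44 → on time
  J4: C=31, d=48 → on time
  J5: C=39, d=15 → TARDY
  J6: C=43, d=12 → TARDY
  J7: C=46, d=6 → TARDY
  J8: C=51, d=28 → TARDY
Tardy jobs: J2, J5, J6, J7, J8
Count = 5


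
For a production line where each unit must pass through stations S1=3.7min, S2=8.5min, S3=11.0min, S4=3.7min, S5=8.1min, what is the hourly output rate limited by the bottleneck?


Bottleneck = longest station time
Station times: [3.7, 8.5, 11.0, 3.7, 8.1]
Max = 11.0 min
Rate = 60 / 11.0
= 5.45 units/hour (bottleneck: 11.0min)


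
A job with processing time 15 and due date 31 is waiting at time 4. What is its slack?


Slack = due - current_time - processing
= 31 - 4 - 15
= 12


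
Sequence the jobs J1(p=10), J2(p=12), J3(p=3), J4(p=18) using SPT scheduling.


SPT: sort by shortest processing time
  J3: p=3
  J1: p=10
  J2: p=12
  J4: p=18
Order: J3 → J1 → J2 → J4


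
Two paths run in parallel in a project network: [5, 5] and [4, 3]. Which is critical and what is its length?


Path A: 5 + 5 = 10
Path B: 4 + 3 = 7
Critical path = longest = max(10, 7)
= 10 (Path A)


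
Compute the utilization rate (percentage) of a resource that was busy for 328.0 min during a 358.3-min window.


Utilization = busy / total × 100
= 328.0 / 358.3 × 100
= 91.5%


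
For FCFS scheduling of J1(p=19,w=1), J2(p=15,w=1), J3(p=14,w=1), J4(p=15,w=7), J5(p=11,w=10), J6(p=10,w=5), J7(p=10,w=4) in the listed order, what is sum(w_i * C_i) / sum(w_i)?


Completion times:
  J1: C=19, w×C=1×19=19
  J2: C=34, w×C=1×34=34
  J3: C=48, w×C=1×48=48
  J4: C=63, w×C=7×63=441
  J5: C=74, w×C=10×74=740
  J6: C=84, w×C=5×84=420
  J7: C=94, w×C=4×94=376
Sum w×C = 2078
Sum w = 29
Weighted avg = 2078/29
= 71.66


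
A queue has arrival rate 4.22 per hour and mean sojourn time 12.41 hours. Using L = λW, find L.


Little's law: L = λ × W
= 4.22 × 12.41
= 52.37


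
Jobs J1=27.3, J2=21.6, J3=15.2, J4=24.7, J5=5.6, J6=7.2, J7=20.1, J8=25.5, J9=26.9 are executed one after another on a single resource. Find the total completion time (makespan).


Sequential makespan: sum all processing times
= 27.3 + 21.6 + 15.2 + 24.7 + 5.6 + 7.2 + 20.1 + 25.5 + 26.9
= 174.1 time units


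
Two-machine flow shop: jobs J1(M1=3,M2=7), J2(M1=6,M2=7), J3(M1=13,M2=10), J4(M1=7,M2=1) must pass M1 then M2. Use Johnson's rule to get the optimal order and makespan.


Johnson's rule:
Group 1 (M1≤M2, sort by M1): ['J1', 'J2']
Group 2 (M1>M2, sort desc M2): ['J3', 'J4']
Sequence: J1 → J2 → J3 → J4
Makespan calculation:
  J1: M1 done=3, M2 done=10
  J2: M1 done=9, M2 done=17
  J3: M1 done=22, M2 done=32
  J4: M1 done=29, M2 done=33
= Sequence: J1 → J2 → J3 → J4, Makespan: 33


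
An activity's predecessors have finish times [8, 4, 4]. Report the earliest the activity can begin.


ES = max of all predecessor completion times
Predecessors: [8, 4, 4]
ES = max(8, 4, 4)
= 8


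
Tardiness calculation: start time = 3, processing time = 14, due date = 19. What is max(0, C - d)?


Completion = start + processing = 3 + 14 = 17
Tardiness = max(0, C - d) = max(0, 17 - 19)
= max(0, -2)
= 0


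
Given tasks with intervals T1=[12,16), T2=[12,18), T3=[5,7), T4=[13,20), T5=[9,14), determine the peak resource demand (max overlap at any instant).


Check each time point for overlaps:
  t=13: 4 tasks active (T1, T2, T4, T5)
Max concurrent = 4


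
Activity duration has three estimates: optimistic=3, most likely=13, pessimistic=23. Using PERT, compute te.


te = (o + 4m + p) / 6
= (3 + 4×13 + 23) / 6
= (3 + 52 + 23) / 6
= 78 / 6
= 13.00


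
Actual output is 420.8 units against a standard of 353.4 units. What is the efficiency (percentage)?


Efficiency = (actual / standard) × 100
= (420.8 / 353.4) × 100
= 119.1%


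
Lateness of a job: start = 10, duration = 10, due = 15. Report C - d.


Completion = 10 + 10 = 20
Lateness = C - d = 20 - 15
= 5


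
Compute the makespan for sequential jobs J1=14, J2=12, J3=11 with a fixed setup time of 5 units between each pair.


Makespan = Σ processing + (n-1) × setup
= (14 + 12 + 11) + (3-1)×5
= 37 + 10
= 47 time units


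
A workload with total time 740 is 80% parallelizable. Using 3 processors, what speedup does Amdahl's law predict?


Amdahl's law: T_p = T × ((1-p) + p/N)
= 740 × ((1-0.8) + 0.8/3)
= 740 × (0.20 + 0.2667)
= 740 × 0.4667
= 345.33
Speedup = 740/345.33
= 2.14×


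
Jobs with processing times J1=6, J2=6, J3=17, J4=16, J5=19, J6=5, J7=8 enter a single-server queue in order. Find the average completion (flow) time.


Completion times:
  J1: completes at 6
  J2: completes at 12
  J3: completes at 29
  J4: completes at 45
  J5: completes at 64
  J6: completes at 69
  J7: completes at 77
Sum = 302
Average = 302/7
= 43.14


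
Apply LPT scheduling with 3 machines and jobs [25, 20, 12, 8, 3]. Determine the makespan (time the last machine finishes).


Jobs (LPT sorted): [25, 20, 12, 8, 3]
Machines: 3
  J=25 → Machine 1 (load: 0+25=25)
  J=20 → Machine 2 (load: 0+20=20)
  J=12 → Machine 3 (load: 0+12=12)
  J=8 → Machine 3 (load: 12+8=20)
  J=3 → Machine 2 (load: 20+3=23)
Machine loads: [25, 23, 20]
Makespan = max = 25 time units


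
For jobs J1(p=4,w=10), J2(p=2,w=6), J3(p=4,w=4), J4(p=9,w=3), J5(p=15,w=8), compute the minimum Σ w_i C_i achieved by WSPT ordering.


WSPT order (by p/w): J2 → J1 → J3 → J5 → J4
  J2: C=2, w·C=6×2=12
  J1: C=6, w·C=10×6=60
  J3: C=10, w·C=4×10=40
  J5: C=25, w·C=8×25=200
  J4: C=34, w·C=3×34=102
Σ w·C = 414
= 414


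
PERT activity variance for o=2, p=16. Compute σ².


σ² = ((p - o) / 6)² = (p - o)² / 36
= (16 - 2)² / 36
= 14² / 36
= 196 / 36
= 5.4444


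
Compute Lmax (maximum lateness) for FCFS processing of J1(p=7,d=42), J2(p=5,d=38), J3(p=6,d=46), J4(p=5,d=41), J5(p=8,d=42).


Lateness per job (L = C - d):
  J1: C=7, d=42, L=-35
  J2: C=12, d=38, L=-26
  J3: C=18, d=46, L=-28
  J4: C=23, d=41, L=-18
  J5: C=31, d=42, L=-11
Lmax = max(-35, -26, -28, -18, -11)
= -11


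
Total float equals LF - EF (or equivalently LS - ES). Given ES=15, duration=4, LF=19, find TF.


EF = ES + duration = 15 + 4 = 19
LS = LF - duration = 19 - 4 = 15
Total Float = LF - EF = 19 - 19
(or LS - ES = 15 - 15)
= 0


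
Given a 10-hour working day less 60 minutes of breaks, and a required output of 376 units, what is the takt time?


Available = 10×60 - 60 = 540 min
Takt time = 540 / 376
= 1.44 min/unit


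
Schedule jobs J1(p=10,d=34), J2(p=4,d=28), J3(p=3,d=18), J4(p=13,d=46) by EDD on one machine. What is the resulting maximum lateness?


EDD order: J3 → J2 → J1 → J4
Completion and lateness:
  J3: C=3, d=18, L=3-18=-15
  J2: C=7, d=28, L=7-28=-21
  J1: C=17, d=34, L=17-34=-17
  J4: C=30, d=46, L=30-46=-16
Lmax = max(-15, -21, -17, -16)
= -15


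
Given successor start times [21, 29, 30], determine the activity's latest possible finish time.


LF = min of all successor start times
Successors start at: [21, 29, 30]
LF = min(21, 29, 30)
= 21


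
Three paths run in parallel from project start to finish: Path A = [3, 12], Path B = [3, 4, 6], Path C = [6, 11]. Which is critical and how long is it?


Path A: 3 + 12 = 15
Path B: 3 + 4 + 6 = 13
Path C: 6 + 11 = 17
Critical path = longest = max(15, 13, 17)
= 17 (Path C)


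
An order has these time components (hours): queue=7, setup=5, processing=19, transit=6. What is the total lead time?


Lead time = queue + setup + processing + transit
= 7 + 5 + 19 + 6
= 37 hours


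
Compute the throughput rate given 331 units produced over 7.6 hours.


Throughput = units / time
= 331 / 7.6
= 43.6 units/hour


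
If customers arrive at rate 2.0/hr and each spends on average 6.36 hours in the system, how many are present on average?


Little's law: L = λ × W
= 2.0 × 6.36
= 12.72


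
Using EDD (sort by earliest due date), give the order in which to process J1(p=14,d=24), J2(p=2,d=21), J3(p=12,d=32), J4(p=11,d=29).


EDD: sort by earliest due date
  J2: d=21, p=2
  J1: d=24, p=14
  J4: d=29, p=11
  J3: d=32, p=12
Order: J2 → J1 → J4 → J3


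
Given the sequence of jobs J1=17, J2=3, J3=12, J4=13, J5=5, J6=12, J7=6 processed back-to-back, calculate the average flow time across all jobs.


Completion times:
  J1: completes at 17
  J2: completes at 20
  J3: completes at 32
  J4: completes at 45
  J5: completes at 50
  J6: completes at 62
  J7: completes at 68
Sum = 294
Average = 294/7
= 42.00


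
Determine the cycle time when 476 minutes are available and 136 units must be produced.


Cycle time = available time / demand
= 476 / 136
= 3.50 min/unit


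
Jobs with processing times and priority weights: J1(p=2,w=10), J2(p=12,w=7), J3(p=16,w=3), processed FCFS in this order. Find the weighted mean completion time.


Completion times:
  J1: C=2, w×C=10×2=20
  J2: C=14, w×C=7×14=98
  J3: C=30, w×C=3×30=90
Sum w×C = 208
Sum w = 20
Weighted avg = 208/20
= 10.40


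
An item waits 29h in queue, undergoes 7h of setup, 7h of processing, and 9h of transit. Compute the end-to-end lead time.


Lead time = queue + setup + processing + transit
= 29 + 7 + 7 + 9
= 52 hours


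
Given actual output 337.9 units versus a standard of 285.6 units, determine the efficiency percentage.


Efficiency = (actual / standard) × 100
= (337.9 / 285.6) × 100
= 118.3%


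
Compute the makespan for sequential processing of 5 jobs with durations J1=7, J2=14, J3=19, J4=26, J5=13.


Sequential makespan: sum all processing times
= 7 + 14 + 19 + 26 + 13
= 79 time units


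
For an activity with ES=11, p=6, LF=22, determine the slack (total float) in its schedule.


EF = ES + duration = 11 + 6 = 17
LS = LF - duration = 22 - 6 = 16
Total Float = LF - EF = 22 - 17
(or LS - ES = 16 - 11)
= 5


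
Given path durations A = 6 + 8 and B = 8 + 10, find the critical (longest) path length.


Path A: 6 + 8 = 14
Path B: 8 + 10 = 18
Critical path = longest = max(14, 18)
= 18 (Path B)


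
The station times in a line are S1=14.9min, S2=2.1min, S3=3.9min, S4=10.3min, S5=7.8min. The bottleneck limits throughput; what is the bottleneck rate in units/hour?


Bottleneck = longest station time
Station times: [14.9, 2.1, 3.9, 10.3, 7.8]
Max = 14.9 min
Rate = 60 / 14.9
= 4.03 units/hour (bottleneck: 14.9min)


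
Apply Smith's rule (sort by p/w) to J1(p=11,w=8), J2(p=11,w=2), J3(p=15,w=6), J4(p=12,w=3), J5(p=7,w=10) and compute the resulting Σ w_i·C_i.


WSPT order (by p/w): J5 → J1 → J3 → J4 → J2
  J5: C=7, w·C=10×7=70
  J1: C=18, w·C=8×18=144
  J3: C=33, w·C=6×33=198
  J4: C=45, w·C=3×45=135
  J2: C=56, w·C=2×56=112
Σ w·C = 659
= 659


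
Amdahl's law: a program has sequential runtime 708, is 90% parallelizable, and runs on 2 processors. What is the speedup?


Amdahl's law: T_p = T × ((1-p) + p/N)
= 708 × ((1-0.9) + 0.9/2)
= 708 × (0.10 + 0.4500)
= 708 × 0.5500
= 389.40
Speedup = 708/389.40
= 1.82×


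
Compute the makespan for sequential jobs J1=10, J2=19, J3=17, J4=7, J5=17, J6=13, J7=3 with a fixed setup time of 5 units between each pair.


Makespan = Σ processing + (n-1) × setup
= (10 + 19 + 17 + 7 + 17 + 13 + 3) + (7-1)×5
= 86 + 30
= 116 time units


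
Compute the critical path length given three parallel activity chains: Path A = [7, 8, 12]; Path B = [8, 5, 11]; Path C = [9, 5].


Path A: 7 + 8 + 12 = 27
Path B: 8 + 5 + 11 = 24
Path C: 9 + 5 = 14
Critical path = longest = max(27, 24, 14)
= 27 (Path A)


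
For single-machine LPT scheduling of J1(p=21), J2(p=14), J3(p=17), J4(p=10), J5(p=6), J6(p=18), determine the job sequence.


LPT: sort by longest processing time first
  J1: p=21
  J6: p=18
  J3: p=17
  J2: p=14
  J4: p=10
  J5: p=6
Order: J1 → J6 → J3 → J2 → J4 → J5


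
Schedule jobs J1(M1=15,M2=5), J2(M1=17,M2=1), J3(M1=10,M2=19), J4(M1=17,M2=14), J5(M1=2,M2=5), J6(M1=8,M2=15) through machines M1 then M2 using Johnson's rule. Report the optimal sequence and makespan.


Johnson's rule:
Group 1 (M1≤M2, sort by M1): ['J5', 'J6', 'J3']
Group 2 (M1>M2, sort desc M2): ['J4', 'J1', 'J2']
Sequence: J5 → J6 → J3 → J4 → J1 → J2
Makespan calculation:
  J5: M1 done=2, M2 done=7
  J6: M1 done=10, M2 done=25
  J3: M1 done=20, M2 done=44
  J4: M1 done=37, M2 done=58
  J1: M1 done=52, M2 done=63
  J2: M1 done=69, M2 done=70
= Sequence: J5 → J6 → J3 → J4 → J1 → J2, Makespan: 70


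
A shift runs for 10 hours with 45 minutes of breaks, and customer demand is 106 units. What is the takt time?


Available = 10×60 - 45 = 555 min
Takt time = 555 / 106
= 5.24 min/unit


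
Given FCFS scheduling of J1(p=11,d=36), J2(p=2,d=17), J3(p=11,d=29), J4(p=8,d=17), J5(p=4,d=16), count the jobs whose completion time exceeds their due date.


Completion vs due date:
  J1: C=11, d=36 → on time
  J2: C=13, d=17 → on time
  J3: C=24, d=29 → on time
  J4: C=32, d=17 → TARDY
  J5: C=36, d=16 → TARDY
Tardy jobs: J4, J5
Count = 2


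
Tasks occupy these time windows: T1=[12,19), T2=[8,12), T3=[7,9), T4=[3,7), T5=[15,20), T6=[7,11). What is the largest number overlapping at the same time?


Check each time point for overlaps:
  t=8: 3 tasks active (T2, T3, T6)
Max concurrent = 3


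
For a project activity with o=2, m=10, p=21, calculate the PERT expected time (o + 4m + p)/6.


te = (o + 4m + p) / 6
= (2 + 4×10 + 21) / 6
= (2 + 40 + 21) / 6
= 63 / 6
= 10.50


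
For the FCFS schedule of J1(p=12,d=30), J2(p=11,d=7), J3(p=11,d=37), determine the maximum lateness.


Lateness per job (L = C - d):
  J1: C=12, d=30, L=-18
  J2: C=23, d=7, L=16
  J3: C=34, d=37, L=-3
Lmax = max(-18, 16, -3)
= 16


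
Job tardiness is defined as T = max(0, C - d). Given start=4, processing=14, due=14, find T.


Completion = start + processing = 4 + 14 = 18
Tardiness = max(0, C - d) = max(0, 18 - 14)
= max(0, 4)
= 4


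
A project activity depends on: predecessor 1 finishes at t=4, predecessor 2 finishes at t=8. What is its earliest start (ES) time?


ES = max of all predecessor completion times
Predecessors: [4, 8]
ES = max(4, 8)
= 8


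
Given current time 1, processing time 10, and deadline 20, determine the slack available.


Slack = due - current_time - processing
= 20 - 1 - 10
= 9


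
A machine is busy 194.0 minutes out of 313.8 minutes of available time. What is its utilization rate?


Utilization = busy / total × 100
= 194.0 / 313.8 × 100
= 61.8%


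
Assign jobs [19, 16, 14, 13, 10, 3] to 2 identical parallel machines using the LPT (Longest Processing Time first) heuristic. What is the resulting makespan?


Jobs (LPT sorted): [19, 16, 14, 13, 10, 3]
Machines: 2
  J=19 → Machine 1 (load: 0+19=19)
  J=16 → Machine 2 (load: 0+16=16)
  J=14 → Machine 2 (load: 16+14=30)
  J=13 → Machine 1 (load: 19+13=32)
  J=10 → Machine 2 (load: 30+10=40)
  J=3 → Machine 1 (load: 32+3=35)
Machine loads: [35, 40]
Makespan = max = 40 time units


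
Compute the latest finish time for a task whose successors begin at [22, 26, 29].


LF = min of all successor start times
Successors start at: [22, 26, 29]
LF = min(22, 26, 29)
= 22


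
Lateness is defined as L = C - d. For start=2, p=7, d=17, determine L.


Completion = 2 + 7 = 9
Lateness = C - d = 9 - 17
= -8


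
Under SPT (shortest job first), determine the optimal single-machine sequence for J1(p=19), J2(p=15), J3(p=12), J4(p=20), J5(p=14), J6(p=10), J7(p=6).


SPT: sort by shortest processing time
  J7: p=6
  J6: p=10
  J3: p=12
  J5: p=14
  J2: p=15
  J1: p=19
  J4: p=20
Order: J7 → J6 → J3 → J5 → J2 → J1 → J4


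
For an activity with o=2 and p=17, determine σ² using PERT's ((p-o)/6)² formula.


σ² = ((p - o) / 6)² = (p - o)² / 36
= (17 - 2)² / 36
= 15² / 36
= 225 / 36
= 6.2500


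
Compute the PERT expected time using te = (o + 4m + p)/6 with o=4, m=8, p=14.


te = (o + 4m + p) / 6
= (4 + 4×8 + 14) / 6
= (4 + 32 + 14) / 6
= 50 / 6
= 8.33


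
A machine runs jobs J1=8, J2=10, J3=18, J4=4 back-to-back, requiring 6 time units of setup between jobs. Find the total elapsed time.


Makespan = Σ processing + (n-1) × setup
= (8 + 10 + 18 + 4) + (4-1)×6
= 40 + 18
= 58 time units


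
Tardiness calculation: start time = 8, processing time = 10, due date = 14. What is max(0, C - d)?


Completion = start + processing = 8 + 10 = 18
Tardiness = max(0, C - d) = max(0, 18 - 14)
= max(0, 4)
= 4


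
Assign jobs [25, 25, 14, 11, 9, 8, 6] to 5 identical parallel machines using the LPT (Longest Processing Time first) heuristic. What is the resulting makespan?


Jobs (LPT sorted): [25, 25, 14, 11, 9, 8, 6]
Machines: 5
  J=25 → Machine 1 (load: 0+25=25)
  J=25 → Machine 2 (load: 0+25=25)
  J=14 → Machine 3 (load: 0+14=14)
  J=11 → Machine 4 (load: 0+11=11)
  J=9 → Machine 5 (load: 0+9=9)
  J=8 → Machine 5 (load: 9+8=17)
  J=6 → Machine 4 (load: 11+6=17)
Machine loads: [25, 25, 14, 17, 17]
Makespan = max = 25 time units


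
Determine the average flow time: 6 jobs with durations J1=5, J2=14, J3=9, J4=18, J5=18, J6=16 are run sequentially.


Completion times:
  J1: completes at 5
  J2: completes at 19
  J3: completes at 28
  J4: completes at 46
  J5: completes at 64
  J6: completes at 80
Sum = 242
Average = 242/6
= 40.33


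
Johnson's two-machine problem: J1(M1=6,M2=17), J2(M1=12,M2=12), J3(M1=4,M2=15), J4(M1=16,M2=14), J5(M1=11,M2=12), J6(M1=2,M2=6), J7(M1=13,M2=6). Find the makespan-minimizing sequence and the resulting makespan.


Johnson's rule:
Group 1 (M1≤M2, sort by M1): ['J6', 'J3', 'J1', 'J5', 'J2']
Group 2 (M1>M2, sort desc M2): ['J4', 'J7']
Sequence: J6 → J3 → J1 → J5 → J2 → J4 → J7
Makespan calculation:
  J6: M1 done=2, M2 done=8
  J3: M1 done=6, M2 done=23
  J1: M1 done=12, M2 done=40
  J5: M1 done=23, M2 done=52
  J2: M1 done=35, M2 done=64
  J4: M1 done=51, M2 done=78
  J7: M1 done=64, M2 done=84
= Sequence: J6 → J3 → J1 → J5 → J2 → J4 → J7, Makespan: 84


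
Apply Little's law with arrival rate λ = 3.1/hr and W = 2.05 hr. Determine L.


Little's law: L = λ × W
= 3.1 × 2.05
= 6.35


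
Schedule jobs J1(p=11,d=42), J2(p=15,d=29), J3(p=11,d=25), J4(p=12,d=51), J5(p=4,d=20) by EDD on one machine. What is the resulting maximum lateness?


EDD order: J5 → J3 → J2 → J1 → J4
Completion and lateness:
  J5: C=4, d=20, L=4-20=-16
  J3: C=15, d=25, L=15-25=-10
  J2: C=30, d=29, L=30-29=1
  J1: C=41, d=42, L=41-42=-1
  J4: C=53, d=51, L=53-51=2
Lmax = max(-16, -10, 1, -1, 2)
= 2


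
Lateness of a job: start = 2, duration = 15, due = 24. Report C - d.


Completion = 2 + 15 = 17
Lateness = C - d = 17 - 24
= -7


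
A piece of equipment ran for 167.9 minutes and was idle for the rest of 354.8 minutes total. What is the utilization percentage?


Utilization = busy / total × 100
= 167.9 / 354.8 × 100
= 47.3%


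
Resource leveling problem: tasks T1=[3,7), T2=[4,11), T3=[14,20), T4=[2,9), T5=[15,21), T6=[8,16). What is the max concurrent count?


Check each time point for overlaps:
  t=4: 3 tasks active (T1, T2, T4)
Max concurrent = 3


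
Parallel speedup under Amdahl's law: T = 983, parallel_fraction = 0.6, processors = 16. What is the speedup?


Amdahl's law: T_p = T × ((1-p) + p/N)
= 983 × ((1-0.6) + 0.6/16)
= 983 × (0.40 + 0.0375)
= 983 × 0.4375
= 430.06
Speedup = 983/430.06
= 2.29×


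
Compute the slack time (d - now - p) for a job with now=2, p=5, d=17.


Slack = due - current_time - processing
= 17 - 2 - 5
= 10


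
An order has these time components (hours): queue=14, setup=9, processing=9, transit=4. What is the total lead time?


Lead time = queue + setup + processing + transit
= 14 + 9 + 9 + 4
= 36 hours


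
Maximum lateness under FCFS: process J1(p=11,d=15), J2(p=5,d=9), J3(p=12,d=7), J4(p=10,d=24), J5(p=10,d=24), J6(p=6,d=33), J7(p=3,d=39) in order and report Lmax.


Lateness per job (L = C - d):
  J1: C=11, d=15, L=-4
  J2: C=16, d=9, L=7
  J3: C=28, d=7, L=21
  J4: C=38, d=24, L=14
  J5: C=48, d=24, L=24
  J6: C=54, d=33, L=21
  J7: C=57, d=39, L=18
Lmax = max(-4, 7, 21, 14, 24, 21, 18)
= 24


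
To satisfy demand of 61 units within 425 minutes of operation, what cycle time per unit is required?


Cycle time = available time / demand
= 425 / 61
= 6.97 min/unit


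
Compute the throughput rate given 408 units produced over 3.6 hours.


Throughput = units / time
= 408 / 3.6
= 113.3 units/hour


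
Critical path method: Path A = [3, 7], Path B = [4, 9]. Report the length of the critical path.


Path A: 3 + 7 = 10
Path B: 4 + 9 = 13
Critical path = longest = max(10, 13)
= 13 (Path B)


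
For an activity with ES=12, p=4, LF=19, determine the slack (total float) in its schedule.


EF = ES + duration = 12 + 4 = 16
LS = LF - duration = 19 - 4 = 15
Total Float = LF - EF = 19 - 16
(or LS - ES = 15 - 12)
= 3


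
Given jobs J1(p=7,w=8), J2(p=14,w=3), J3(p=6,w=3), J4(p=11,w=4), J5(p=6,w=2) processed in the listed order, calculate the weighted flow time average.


Completion times:
  J1: C=7, w×C=8×7=56
  J2: C=21, w×C=3×21=63
  J3: C=27, w×C=3×27=81
  J4: C=38, w×C=4×38=152
  J5: C=44, w×C=2×44=88
Sum w×C = 440
Sum w = 20
Weighted avg = 440/20
= 22.00


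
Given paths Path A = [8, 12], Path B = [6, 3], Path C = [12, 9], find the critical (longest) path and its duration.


Path A: 8 + 12 = 20
Path B: 6 + 3 = 9
Path C: 12 + 9 = 21
Critical path = longest = max(20, 9, 21)
= 21 (Path C)


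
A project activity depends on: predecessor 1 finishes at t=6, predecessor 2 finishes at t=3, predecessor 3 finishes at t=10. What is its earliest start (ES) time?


ES = max of all predecessor completion times
Predecessors: [6, 3, 10]
ES = max(6, 3, 10)
= 10


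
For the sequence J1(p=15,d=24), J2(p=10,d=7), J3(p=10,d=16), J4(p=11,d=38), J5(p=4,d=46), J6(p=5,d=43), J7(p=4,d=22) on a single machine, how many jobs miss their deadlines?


Completion vs due date:
  J1: C=15, d=24 → on time
  J2: C=25, d=7 → TARDY
  J3: C=35, d=16 → TARDY
  J4: C=46, d=38 → TARDY
  J5: C=50, d=46 → TARDY
  J6: C=55, d=43 → TARDY
  J7: C=59, d=22 → TARDY
Tardy jobs: J2, J3, J4, J5, J6, J7
Count = 6


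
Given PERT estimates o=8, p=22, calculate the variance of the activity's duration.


σ² = ((p - o) / 6)² = (p - o)² / 36
= (22 - 8)² / 36
= 14² / 36
= 196 / 36
= 5.4444


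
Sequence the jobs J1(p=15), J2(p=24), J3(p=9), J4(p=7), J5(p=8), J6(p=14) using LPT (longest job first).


LPT: sort by longest processing time first
  J2: p=24
  J1: p=15
  J6: p=14
  J3: p=9
  J5: p=8
  J4: p=7
Order: J2 → J1 → J6 → J3 → J5 → J4


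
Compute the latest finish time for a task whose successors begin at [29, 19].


LF = min of all successor start times
Successors start at: [29, 19]
LF = min(29, 19)
= 19


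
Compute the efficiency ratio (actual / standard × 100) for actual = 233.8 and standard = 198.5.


Efficiency = (actual / standard) × 100
= (233.8 / 198.5) × 100
= 117.8%
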